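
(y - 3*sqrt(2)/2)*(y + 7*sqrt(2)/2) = y^2 + 2*sqrt(2)*y - 21/2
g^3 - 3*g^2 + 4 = (g - 2)^2*(g + 1)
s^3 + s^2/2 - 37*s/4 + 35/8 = (s - 5/2)*(s - 1/2)*(s + 7/2)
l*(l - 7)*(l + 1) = l^3 - 6*l^2 - 7*l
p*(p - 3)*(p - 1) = p^3 - 4*p^2 + 3*p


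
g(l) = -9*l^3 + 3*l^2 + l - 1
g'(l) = -27*l^2 + 6*l + 1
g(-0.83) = 5.38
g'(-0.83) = -22.58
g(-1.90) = 69.66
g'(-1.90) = -107.87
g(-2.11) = 94.79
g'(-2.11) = -131.87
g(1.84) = -45.07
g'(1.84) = -79.37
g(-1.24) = 19.53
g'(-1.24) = -47.96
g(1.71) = -35.52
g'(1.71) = -67.69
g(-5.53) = 1607.22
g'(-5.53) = -857.86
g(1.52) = -24.16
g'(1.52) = -52.26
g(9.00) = -6310.00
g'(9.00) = -2132.00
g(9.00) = -6310.00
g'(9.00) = -2132.00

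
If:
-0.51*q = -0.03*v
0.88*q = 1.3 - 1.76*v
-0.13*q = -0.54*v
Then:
No Solution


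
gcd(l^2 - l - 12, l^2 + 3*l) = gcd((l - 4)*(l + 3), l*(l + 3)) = l + 3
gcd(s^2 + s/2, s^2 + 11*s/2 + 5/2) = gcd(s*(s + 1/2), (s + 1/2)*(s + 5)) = s + 1/2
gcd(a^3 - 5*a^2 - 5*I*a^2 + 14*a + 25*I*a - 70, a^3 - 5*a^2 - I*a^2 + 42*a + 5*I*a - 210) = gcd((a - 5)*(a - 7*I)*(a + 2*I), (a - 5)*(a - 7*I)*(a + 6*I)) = a^2 + a*(-5 - 7*I) + 35*I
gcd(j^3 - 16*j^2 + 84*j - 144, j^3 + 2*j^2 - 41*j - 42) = j - 6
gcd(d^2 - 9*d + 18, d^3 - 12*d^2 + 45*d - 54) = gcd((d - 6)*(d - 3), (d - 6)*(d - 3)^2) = d^2 - 9*d + 18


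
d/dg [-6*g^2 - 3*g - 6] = -12*g - 3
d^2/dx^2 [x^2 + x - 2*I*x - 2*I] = 2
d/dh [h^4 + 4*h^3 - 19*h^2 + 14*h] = 4*h^3 + 12*h^2 - 38*h + 14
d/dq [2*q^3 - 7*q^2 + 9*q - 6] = 6*q^2 - 14*q + 9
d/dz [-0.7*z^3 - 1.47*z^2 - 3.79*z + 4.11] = -2.1*z^2 - 2.94*z - 3.79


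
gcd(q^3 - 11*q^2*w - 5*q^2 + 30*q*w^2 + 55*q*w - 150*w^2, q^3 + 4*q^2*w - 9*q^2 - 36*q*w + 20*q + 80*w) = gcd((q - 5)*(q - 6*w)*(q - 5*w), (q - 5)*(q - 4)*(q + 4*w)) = q - 5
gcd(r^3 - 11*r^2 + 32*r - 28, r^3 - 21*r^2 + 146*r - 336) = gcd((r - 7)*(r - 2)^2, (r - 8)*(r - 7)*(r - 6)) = r - 7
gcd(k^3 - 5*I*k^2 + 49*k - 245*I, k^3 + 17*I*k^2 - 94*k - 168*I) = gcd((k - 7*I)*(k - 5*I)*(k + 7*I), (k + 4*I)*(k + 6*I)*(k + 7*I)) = k + 7*I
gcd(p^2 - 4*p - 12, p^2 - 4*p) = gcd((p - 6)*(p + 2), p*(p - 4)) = 1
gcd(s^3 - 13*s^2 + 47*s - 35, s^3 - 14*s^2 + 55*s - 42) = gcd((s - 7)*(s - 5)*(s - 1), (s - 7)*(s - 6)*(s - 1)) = s^2 - 8*s + 7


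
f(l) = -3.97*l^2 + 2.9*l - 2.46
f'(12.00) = -92.38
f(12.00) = -539.34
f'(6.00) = -44.74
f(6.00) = -127.98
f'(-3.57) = 31.25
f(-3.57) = -63.41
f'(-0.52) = 7.03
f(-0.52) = -5.04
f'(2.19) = -14.49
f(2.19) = -15.15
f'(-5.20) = 44.19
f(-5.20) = -124.89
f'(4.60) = -33.62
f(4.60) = -73.13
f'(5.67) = -42.12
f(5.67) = -113.65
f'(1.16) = -6.31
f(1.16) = -4.44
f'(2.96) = -20.60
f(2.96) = -28.66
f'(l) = 2.9 - 7.94*l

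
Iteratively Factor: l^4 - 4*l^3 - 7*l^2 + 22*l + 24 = (l - 3)*(l^3 - l^2 - 10*l - 8) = (l - 4)*(l - 3)*(l^2 + 3*l + 2) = (l - 4)*(l - 3)*(l + 2)*(l + 1)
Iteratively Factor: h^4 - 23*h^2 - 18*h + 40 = (h + 2)*(h^3 - 2*h^2 - 19*h + 20) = (h - 1)*(h + 2)*(h^2 - h - 20) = (h - 1)*(h + 2)*(h + 4)*(h - 5)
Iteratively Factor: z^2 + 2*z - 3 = (z + 3)*(z - 1)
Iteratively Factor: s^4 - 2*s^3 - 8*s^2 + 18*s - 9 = (s - 3)*(s^3 + s^2 - 5*s + 3) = (s - 3)*(s - 1)*(s^2 + 2*s - 3) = (s - 3)*(s - 1)^2*(s + 3)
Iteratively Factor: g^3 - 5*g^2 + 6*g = (g)*(g^2 - 5*g + 6) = g*(g - 3)*(g - 2)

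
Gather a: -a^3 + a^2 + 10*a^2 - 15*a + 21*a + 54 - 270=-a^3 + 11*a^2 + 6*a - 216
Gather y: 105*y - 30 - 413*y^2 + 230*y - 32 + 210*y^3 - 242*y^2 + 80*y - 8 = 210*y^3 - 655*y^2 + 415*y - 70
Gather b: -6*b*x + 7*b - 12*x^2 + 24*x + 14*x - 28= b*(7 - 6*x) - 12*x^2 + 38*x - 28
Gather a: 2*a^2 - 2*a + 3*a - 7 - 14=2*a^2 + a - 21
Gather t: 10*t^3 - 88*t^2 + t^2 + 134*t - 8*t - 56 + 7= 10*t^3 - 87*t^2 + 126*t - 49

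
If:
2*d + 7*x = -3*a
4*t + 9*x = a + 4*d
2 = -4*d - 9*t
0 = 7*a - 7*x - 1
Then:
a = 319/2324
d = -433/2324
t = -81/581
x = -13/2324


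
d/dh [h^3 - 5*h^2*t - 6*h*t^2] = 3*h^2 - 10*h*t - 6*t^2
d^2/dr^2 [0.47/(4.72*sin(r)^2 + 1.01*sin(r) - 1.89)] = (-41.883392*sin(r)^4 - 6.721752*sin(r)^3 + 45.574537*sin(r)^2 + 12.546321*sin(r) + 9.344446)/(4.72*sin(r)^2 + 1.01*sin(r) - 1.89)^3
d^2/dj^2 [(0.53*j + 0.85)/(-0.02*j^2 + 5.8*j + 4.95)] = ((0.04*j - 5.8)*(0.08*j - 11.6)*(0.53*j + 0.85) + (0.0636*j - 6.114)*(-0.02*j^2 + 5.8*j + 4.95))/(-0.02*j^2 + 5.8*j + 4.95)^3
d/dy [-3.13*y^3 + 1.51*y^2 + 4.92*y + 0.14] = -9.39*y^2 + 3.02*y + 4.92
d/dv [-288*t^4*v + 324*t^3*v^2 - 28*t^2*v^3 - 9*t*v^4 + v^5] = -288*t^4 + 648*t^3*v - 84*t^2*v^2 - 36*t*v^3 + 5*v^4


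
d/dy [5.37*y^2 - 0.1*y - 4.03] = 10.74*y - 0.1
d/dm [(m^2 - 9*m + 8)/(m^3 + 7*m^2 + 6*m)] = (-m^4 + 18*m^3 + 45*m^2 - 112*m - 48)/(m^2*(m^4 + 14*m^3 + 61*m^2 + 84*m + 36))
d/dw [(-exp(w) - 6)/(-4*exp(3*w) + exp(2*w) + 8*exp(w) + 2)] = (-8*exp(3*w) - 71*exp(2*w) + 12*exp(w) + 46)*exp(w)/(16*exp(6*w) - 8*exp(5*w) - 63*exp(4*w) + 68*exp(2*w) + 32*exp(w) + 4)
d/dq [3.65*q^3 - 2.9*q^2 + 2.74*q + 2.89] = 10.95*q^2 - 5.8*q + 2.74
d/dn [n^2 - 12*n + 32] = 2*n - 12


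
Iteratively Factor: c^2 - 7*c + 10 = (c - 2)*(c - 5)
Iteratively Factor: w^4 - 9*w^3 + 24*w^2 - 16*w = (w)*(w^3 - 9*w^2 + 24*w - 16) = w*(w - 4)*(w^2 - 5*w + 4) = w*(w - 4)^2*(w - 1)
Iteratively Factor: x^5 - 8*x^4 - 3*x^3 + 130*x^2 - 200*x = (x)*(x^4 - 8*x^3 - 3*x^2 + 130*x - 200) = x*(x - 2)*(x^3 - 6*x^2 - 15*x + 100) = x*(x - 2)*(x + 4)*(x^2 - 10*x + 25) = x*(x - 5)*(x - 2)*(x + 4)*(x - 5)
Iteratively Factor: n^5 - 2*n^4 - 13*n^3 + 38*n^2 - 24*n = (n + 4)*(n^4 - 6*n^3 + 11*n^2 - 6*n) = (n - 1)*(n + 4)*(n^3 - 5*n^2 + 6*n) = (n - 2)*(n - 1)*(n + 4)*(n^2 - 3*n) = n*(n - 2)*(n - 1)*(n + 4)*(n - 3)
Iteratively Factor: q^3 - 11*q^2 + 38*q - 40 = (q - 2)*(q^2 - 9*q + 20) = (q - 5)*(q - 2)*(q - 4)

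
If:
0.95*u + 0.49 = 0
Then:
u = -0.52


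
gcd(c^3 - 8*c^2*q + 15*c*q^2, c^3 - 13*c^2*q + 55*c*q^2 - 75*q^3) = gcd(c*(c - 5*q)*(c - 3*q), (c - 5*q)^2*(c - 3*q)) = c^2 - 8*c*q + 15*q^2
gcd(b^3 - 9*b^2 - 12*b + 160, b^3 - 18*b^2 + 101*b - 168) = b - 8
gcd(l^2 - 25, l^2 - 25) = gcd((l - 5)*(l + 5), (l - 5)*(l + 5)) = l^2 - 25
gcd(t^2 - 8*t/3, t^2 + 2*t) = t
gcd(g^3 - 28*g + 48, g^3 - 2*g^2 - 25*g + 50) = g - 2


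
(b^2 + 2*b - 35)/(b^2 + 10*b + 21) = (b - 5)/(b + 3)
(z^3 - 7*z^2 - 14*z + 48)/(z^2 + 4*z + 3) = (z^2 - 10*z + 16)/(z + 1)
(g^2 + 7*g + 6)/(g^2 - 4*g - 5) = (g + 6)/(g - 5)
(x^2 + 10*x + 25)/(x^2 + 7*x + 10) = (x + 5)/(x + 2)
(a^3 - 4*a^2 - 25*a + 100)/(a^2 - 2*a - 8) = (a^2 - 25)/(a + 2)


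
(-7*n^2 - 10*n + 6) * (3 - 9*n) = 63*n^3 + 69*n^2 - 84*n + 18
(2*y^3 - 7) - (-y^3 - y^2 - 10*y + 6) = 3*y^3 + y^2 + 10*y - 13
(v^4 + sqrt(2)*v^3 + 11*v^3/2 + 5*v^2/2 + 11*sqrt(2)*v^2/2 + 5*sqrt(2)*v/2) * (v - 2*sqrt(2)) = v^5 - sqrt(2)*v^4 + 11*v^4/2 - 11*sqrt(2)*v^3/2 - 3*v^3/2 - 22*v^2 - 5*sqrt(2)*v^2/2 - 10*v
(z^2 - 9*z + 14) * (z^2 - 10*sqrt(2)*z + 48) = z^4 - 10*sqrt(2)*z^3 - 9*z^3 + 62*z^2 + 90*sqrt(2)*z^2 - 432*z - 140*sqrt(2)*z + 672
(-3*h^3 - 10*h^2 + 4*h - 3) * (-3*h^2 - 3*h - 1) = 9*h^5 + 39*h^4 + 21*h^3 + 7*h^2 + 5*h + 3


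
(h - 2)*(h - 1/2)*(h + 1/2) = h^3 - 2*h^2 - h/4 + 1/2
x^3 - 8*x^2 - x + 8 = (x - 8)*(x - 1)*(x + 1)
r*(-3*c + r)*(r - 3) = -3*c*r^2 + 9*c*r + r^3 - 3*r^2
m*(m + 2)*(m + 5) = m^3 + 7*m^2 + 10*m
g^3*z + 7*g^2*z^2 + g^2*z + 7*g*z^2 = g*(g + 7*z)*(g*z + z)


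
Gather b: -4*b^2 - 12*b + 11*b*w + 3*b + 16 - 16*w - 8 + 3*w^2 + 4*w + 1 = -4*b^2 + b*(11*w - 9) + 3*w^2 - 12*w + 9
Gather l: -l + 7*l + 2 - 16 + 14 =6*l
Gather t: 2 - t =2 - t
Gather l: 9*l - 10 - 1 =9*l - 11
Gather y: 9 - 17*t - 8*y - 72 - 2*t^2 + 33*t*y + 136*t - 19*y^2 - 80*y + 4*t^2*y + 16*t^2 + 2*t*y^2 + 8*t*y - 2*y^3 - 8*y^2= 14*t^2 + 119*t - 2*y^3 + y^2*(2*t - 27) + y*(4*t^2 + 41*t - 88) - 63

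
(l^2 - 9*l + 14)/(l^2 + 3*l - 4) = (l^2 - 9*l + 14)/(l^2 + 3*l - 4)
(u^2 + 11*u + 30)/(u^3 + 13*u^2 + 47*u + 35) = (u + 6)/(u^2 + 8*u + 7)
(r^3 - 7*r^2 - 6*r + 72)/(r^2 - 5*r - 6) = (r^2 - r - 12)/(r + 1)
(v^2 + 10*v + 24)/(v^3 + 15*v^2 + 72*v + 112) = (v + 6)/(v^2 + 11*v + 28)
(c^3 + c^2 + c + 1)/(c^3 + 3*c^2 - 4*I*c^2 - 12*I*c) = (c^3 + c^2 + c + 1)/(c*(c^2 + c*(3 - 4*I) - 12*I))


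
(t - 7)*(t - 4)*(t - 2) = t^3 - 13*t^2 + 50*t - 56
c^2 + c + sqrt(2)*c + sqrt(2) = (c + 1)*(c + sqrt(2))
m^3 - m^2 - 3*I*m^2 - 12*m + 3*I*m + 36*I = (m - 4)*(m + 3)*(m - 3*I)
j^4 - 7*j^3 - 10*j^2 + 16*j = j*(j - 8)*(j - 1)*(j + 2)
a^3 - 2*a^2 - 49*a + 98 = (a - 7)*(a - 2)*(a + 7)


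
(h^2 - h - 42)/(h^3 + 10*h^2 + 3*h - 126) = (h - 7)/(h^2 + 4*h - 21)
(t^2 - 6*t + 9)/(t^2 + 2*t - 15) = (t - 3)/(t + 5)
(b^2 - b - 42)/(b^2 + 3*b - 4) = (b^2 - b - 42)/(b^2 + 3*b - 4)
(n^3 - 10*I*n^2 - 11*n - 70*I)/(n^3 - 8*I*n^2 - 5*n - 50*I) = (n - 7*I)/(n - 5*I)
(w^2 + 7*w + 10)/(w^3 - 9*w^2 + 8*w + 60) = (w + 5)/(w^2 - 11*w + 30)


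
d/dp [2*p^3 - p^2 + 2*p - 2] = 6*p^2 - 2*p + 2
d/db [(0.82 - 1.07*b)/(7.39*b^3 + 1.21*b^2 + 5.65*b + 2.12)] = (15.8146*b^3 - 16.8847*b^2 - 1.9844*b - 6.9014)/(54.6121*b^6 + 17.8838*b^5 + 84.9711*b^4 + 45.0066*b^3 + 37.0529*b^2 + 23.956*b + 4.4944)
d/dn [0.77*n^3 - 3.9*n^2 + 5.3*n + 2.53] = 2.31*n^2 - 7.8*n + 5.3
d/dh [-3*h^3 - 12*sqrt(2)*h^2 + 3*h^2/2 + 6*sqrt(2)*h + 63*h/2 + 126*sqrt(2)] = -9*h^2 - 24*sqrt(2)*h + 3*h + 6*sqrt(2) + 63/2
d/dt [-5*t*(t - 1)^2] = 5*(1 - 3*t)*(t - 1)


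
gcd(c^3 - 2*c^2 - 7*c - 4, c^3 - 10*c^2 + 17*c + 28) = c^2 - 3*c - 4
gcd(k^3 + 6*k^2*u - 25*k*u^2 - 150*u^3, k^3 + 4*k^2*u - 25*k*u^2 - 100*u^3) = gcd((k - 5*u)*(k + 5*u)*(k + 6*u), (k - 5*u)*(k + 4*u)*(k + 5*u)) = -k^2 + 25*u^2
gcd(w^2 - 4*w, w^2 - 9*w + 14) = 1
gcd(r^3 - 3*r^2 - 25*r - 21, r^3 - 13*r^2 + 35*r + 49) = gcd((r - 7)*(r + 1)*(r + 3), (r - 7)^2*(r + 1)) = r^2 - 6*r - 7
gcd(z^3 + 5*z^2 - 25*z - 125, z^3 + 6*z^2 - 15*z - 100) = z^2 + 10*z + 25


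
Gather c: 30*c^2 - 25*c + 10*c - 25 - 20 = 30*c^2 - 15*c - 45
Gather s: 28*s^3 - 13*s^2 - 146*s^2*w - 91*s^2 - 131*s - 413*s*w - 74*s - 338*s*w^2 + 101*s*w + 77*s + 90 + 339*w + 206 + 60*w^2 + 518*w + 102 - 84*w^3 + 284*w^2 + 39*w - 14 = 28*s^3 + s^2*(-146*w - 104) + s*(-338*w^2 - 312*w - 128) - 84*w^3 + 344*w^2 + 896*w + 384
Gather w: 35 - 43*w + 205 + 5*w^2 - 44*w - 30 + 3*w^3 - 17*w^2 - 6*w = 3*w^3 - 12*w^2 - 93*w + 210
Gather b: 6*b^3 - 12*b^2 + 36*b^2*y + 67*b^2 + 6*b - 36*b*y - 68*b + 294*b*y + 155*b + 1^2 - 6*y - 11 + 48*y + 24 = 6*b^3 + b^2*(36*y + 55) + b*(258*y + 93) + 42*y + 14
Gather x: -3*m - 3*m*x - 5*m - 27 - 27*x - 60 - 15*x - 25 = -8*m + x*(-3*m - 42) - 112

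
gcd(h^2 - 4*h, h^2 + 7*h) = h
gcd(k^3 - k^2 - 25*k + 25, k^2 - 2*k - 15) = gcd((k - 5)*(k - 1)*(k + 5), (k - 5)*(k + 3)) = k - 5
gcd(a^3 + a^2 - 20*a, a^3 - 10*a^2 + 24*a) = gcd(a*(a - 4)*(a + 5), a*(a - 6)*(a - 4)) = a^2 - 4*a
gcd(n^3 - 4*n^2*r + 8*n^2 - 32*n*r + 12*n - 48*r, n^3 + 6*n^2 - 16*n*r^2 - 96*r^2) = -n^2 + 4*n*r - 6*n + 24*r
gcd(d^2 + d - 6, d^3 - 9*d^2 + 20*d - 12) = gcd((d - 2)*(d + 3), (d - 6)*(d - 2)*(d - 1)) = d - 2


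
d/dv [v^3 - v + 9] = 3*v^2 - 1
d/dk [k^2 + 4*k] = 2*k + 4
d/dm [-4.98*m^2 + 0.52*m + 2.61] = 0.52 - 9.96*m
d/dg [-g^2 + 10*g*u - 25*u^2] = -2*g + 10*u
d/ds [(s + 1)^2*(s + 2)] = (s + 1)*(3*s + 5)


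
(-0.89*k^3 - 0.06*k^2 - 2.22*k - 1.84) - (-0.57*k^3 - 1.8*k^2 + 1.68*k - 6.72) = -0.32*k^3 + 1.74*k^2 - 3.9*k + 4.88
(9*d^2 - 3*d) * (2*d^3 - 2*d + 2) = 18*d^5 - 6*d^4 - 18*d^3 + 24*d^2 - 6*d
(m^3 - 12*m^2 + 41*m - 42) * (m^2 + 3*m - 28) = m^5 - 9*m^4 - 23*m^3 + 417*m^2 - 1274*m + 1176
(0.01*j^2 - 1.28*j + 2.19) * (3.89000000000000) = 0.0389*j^2 - 4.9792*j + 8.5191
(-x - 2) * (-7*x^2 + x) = 7*x^3 + 13*x^2 - 2*x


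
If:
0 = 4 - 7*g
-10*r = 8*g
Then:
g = 4/7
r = -16/35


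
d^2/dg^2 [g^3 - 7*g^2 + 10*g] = 6*g - 14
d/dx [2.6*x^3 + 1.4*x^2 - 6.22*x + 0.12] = 7.8*x^2 + 2.8*x - 6.22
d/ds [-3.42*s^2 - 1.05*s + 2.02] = -6.84*s - 1.05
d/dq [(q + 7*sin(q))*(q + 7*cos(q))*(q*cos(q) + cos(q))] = -(q + 1)*(q + 7*sin(q))*(7*sin(q) - 1)*cos(q) + (q + 1)*(q + 7*cos(q))*(7*cos(q) + 1)*cos(q) - (q + 7*sin(q))*(q + 7*cos(q))*(q*sin(q) - sqrt(2)*cos(q + pi/4))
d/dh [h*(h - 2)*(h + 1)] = 3*h^2 - 2*h - 2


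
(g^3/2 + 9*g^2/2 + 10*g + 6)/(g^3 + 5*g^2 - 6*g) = (g^2 + 3*g + 2)/(2*g*(g - 1))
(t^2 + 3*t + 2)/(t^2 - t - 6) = (t + 1)/(t - 3)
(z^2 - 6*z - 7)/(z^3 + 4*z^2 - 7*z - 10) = (z - 7)/(z^2 + 3*z - 10)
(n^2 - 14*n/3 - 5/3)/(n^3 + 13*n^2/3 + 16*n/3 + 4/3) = (n - 5)/(n^2 + 4*n + 4)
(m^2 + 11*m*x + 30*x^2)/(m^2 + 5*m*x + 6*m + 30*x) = (m + 6*x)/(m + 6)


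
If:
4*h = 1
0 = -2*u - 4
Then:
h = 1/4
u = -2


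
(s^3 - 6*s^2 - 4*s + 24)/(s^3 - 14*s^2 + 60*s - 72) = (s + 2)/(s - 6)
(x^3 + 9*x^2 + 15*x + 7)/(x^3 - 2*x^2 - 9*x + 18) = (x^3 + 9*x^2 + 15*x + 7)/(x^3 - 2*x^2 - 9*x + 18)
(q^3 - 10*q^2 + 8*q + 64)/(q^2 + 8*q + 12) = (q^2 - 12*q + 32)/(q + 6)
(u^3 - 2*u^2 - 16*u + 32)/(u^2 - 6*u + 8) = u + 4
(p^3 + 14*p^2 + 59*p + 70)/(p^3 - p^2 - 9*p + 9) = (p^3 + 14*p^2 + 59*p + 70)/(p^3 - p^2 - 9*p + 9)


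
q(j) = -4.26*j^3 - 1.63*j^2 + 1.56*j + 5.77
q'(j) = -12.78*j^2 - 3.26*j + 1.56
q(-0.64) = 5.22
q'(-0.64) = -1.59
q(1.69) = -16.81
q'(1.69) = -40.45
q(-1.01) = 6.92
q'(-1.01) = -8.18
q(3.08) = -129.36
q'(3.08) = -129.72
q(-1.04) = 7.18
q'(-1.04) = -8.87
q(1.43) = -7.79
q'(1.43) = -29.24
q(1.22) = -2.49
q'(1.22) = -21.44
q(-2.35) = 48.39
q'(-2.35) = -61.36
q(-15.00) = 13993.12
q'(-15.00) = -2825.04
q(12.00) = -7571.51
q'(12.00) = -1877.88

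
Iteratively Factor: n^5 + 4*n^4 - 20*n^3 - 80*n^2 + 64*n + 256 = (n + 4)*(n^4 - 20*n^2 + 64) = (n - 2)*(n + 4)*(n^3 + 2*n^2 - 16*n - 32) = (n - 2)*(n + 4)^2*(n^2 - 2*n - 8) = (n - 4)*(n - 2)*(n + 4)^2*(n + 2)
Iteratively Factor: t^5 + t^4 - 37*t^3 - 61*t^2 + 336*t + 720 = (t + 3)*(t^4 - 2*t^3 - 31*t^2 + 32*t + 240) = (t + 3)^2*(t^3 - 5*t^2 - 16*t + 80) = (t + 3)^2*(t + 4)*(t^2 - 9*t + 20) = (t - 5)*(t + 3)^2*(t + 4)*(t - 4)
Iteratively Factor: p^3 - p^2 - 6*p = (p)*(p^2 - p - 6) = p*(p - 3)*(p + 2)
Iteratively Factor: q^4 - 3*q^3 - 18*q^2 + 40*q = (q + 4)*(q^3 - 7*q^2 + 10*q) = q*(q + 4)*(q^2 - 7*q + 10) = q*(q - 5)*(q + 4)*(q - 2)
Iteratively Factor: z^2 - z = (z - 1)*(z)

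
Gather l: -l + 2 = 2 - l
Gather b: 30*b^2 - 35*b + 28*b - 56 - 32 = 30*b^2 - 7*b - 88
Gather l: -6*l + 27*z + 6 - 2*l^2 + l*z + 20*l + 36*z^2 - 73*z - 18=-2*l^2 + l*(z + 14) + 36*z^2 - 46*z - 12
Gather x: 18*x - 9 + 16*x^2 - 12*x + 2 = 16*x^2 + 6*x - 7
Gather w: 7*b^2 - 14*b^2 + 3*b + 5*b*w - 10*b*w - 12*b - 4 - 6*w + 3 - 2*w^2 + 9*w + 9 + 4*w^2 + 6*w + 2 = -7*b^2 - 9*b + 2*w^2 + w*(9 - 5*b) + 10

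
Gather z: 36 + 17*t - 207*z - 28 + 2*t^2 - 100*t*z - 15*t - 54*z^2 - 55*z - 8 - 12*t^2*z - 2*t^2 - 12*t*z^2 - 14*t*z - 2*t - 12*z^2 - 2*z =z^2*(-12*t - 66) + z*(-12*t^2 - 114*t - 264)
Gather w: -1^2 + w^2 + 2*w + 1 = w^2 + 2*w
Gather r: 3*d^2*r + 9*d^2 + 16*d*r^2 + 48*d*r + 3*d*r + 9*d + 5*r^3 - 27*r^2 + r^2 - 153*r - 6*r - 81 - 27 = 9*d^2 + 9*d + 5*r^3 + r^2*(16*d - 26) + r*(3*d^2 + 51*d - 159) - 108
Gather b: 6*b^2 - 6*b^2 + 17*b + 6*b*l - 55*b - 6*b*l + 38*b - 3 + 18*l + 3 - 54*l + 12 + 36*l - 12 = 0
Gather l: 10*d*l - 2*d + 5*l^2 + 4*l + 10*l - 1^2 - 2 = -2*d + 5*l^2 + l*(10*d + 14) - 3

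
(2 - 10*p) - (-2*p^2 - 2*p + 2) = 2*p^2 - 8*p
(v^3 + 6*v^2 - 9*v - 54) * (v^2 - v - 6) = v^5 + 5*v^4 - 21*v^3 - 81*v^2 + 108*v + 324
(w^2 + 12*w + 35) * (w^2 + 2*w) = w^4 + 14*w^3 + 59*w^2 + 70*w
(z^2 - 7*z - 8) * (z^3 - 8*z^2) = z^5 - 15*z^4 + 48*z^3 + 64*z^2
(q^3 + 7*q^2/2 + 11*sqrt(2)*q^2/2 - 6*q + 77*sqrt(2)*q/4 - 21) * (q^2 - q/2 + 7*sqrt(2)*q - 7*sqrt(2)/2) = q^5 + 3*q^4 + 25*sqrt(2)*q^4/2 + 75*sqrt(2)*q^3/2 + 277*q^3/4 - 511*sqrt(2)*q^2/8 + 213*q^2 - 126*sqrt(2)*q - 497*q/4 + 147*sqrt(2)/2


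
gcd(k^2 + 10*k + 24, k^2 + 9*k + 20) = k + 4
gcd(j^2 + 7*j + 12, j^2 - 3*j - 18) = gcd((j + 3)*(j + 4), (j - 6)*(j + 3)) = j + 3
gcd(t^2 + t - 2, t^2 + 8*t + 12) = t + 2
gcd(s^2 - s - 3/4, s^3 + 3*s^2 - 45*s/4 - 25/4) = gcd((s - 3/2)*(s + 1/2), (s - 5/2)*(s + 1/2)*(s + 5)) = s + 1/2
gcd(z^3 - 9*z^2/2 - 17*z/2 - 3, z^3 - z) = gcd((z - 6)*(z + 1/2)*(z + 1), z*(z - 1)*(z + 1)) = z + 1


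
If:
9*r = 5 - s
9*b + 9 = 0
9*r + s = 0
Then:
No Solution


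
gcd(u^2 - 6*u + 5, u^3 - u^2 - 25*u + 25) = u^2 - 6*u + 5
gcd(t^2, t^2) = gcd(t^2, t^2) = t^2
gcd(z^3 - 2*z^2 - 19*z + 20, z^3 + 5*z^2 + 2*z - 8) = z^2 + 3*z - 4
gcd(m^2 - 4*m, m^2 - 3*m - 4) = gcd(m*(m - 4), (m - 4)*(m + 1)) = m - 4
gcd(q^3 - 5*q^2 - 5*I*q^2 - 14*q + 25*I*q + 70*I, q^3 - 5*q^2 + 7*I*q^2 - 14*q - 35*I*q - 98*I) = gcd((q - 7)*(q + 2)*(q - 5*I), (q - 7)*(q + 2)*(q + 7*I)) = q^2 - 5*q - 14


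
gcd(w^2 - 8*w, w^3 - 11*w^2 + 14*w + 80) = w - 8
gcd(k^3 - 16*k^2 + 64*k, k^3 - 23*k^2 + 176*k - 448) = k^2 - 16*k + 64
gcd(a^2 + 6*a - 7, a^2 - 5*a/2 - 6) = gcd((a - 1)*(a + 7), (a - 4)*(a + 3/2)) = 1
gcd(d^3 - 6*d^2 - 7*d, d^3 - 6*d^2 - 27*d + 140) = d - 7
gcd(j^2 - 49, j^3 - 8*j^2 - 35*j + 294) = j - 7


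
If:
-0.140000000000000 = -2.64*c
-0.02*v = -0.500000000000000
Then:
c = 0.05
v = 25.00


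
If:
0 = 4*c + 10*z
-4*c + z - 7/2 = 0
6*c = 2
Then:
No Solution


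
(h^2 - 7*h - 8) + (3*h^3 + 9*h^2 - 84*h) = 3*h^3 + 10*h^2 - 91*h - 8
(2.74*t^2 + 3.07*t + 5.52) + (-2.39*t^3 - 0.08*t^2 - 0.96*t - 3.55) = -2.39*t^3 + 2.66*t^2 + 2.11*t + 1.97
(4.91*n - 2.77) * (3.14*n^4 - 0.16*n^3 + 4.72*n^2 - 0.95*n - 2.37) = 15.4174*n^5 - 9.4834*n^4 + 23.6184*n^3 - 17.7389*n^2 - 9.0052*n + 6.5649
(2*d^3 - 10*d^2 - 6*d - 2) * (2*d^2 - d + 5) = 4*d^5 - 22*d^4 + 8*d^3 - 48*d^2 - 28*d - 10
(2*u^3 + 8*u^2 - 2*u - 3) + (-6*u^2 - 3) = 2*u^3 + 2*u^2 - 2*u - 6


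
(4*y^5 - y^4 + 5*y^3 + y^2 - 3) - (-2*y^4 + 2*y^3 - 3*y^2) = 4*y^5 + y^4 + 3*y^3 + 4*y^2 - 3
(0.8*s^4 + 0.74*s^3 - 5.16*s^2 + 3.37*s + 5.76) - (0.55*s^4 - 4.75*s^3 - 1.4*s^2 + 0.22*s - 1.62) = 0.25*s^4 + 5.49*s^3 - 3.76*s^2 + 3.15*s + 7.38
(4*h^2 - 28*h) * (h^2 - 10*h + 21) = 4*h^4 - 68*h^3 + 364*h^2 - 588*h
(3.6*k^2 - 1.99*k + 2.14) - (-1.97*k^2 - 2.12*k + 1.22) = 5.57*k^2 + 0.13*k + 0.92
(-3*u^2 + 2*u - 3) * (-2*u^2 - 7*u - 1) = 6*u^4 + 17*u^3 - 5*u^2 + 19*u + 3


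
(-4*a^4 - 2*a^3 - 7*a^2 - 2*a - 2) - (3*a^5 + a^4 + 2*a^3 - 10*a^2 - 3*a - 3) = -3*a^5 - 5*a^4 - 4*a^3 + 3*a^2 + a + 1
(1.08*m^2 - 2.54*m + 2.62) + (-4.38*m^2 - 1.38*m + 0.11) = -3.3*m^2 - 3.92*m + 2.73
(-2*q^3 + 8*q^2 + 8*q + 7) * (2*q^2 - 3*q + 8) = -4*q^5 + 22*q^4 - 24*q^3 + 54*q^2 + 43*q + 56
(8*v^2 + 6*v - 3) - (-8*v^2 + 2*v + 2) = 16*v^2 + 4*v - 5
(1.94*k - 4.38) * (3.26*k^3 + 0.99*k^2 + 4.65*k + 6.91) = 6.3244*k^4 - 12.3582*k^3 + 4.6848*k^2 - 6.9616*k - 30.2658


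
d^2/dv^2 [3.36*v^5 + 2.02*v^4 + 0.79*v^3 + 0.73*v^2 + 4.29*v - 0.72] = 67.2*v^3 + 24.24*v^2 + 4.74*v + 1.46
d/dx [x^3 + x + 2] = 3*x^2 + 1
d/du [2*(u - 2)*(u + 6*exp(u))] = 12*u*exp(u) + 4*u - 12*exp(u) - 4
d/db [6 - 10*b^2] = -20*b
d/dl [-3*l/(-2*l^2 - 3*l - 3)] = 3*(3 - 2*l^2)/(4*l^4 + 12*l^3 + 21*l^2 + 18*l + 9)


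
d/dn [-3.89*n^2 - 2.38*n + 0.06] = -7.78*n - 2.38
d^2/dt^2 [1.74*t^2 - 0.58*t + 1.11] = 3.48000000000000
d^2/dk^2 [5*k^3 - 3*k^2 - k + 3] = 30*k - 6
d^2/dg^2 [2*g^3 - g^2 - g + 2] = 12*g - 2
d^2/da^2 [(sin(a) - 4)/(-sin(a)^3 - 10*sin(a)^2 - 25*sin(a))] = 2*(2*sin(a)^2 - 23*sin(a) - 43 - 26/sin(a) + 80/sin(a)^2 + 100/sin(a)^3)/(sin(a) + 5)^4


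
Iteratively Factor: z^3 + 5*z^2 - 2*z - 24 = (z + 3)*(z^2 + 2*z - 8) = (z - 2)*(z + 3)*(z + 4)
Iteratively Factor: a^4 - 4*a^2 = (a + 2)*(a^3 - 2*a^2) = a*(a + 2)*(a^2 - 2*a) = a*(a - 2)*(a + 2)*(a)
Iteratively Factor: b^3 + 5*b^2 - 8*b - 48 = (b - 3)*(b^2 + 8*b + 16) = (b - 3)*(b + 4)*(b + 4)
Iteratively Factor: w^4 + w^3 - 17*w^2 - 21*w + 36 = (w - 1)*(w^3 + 2*w^2 - 15*w - 36) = (w - 4)*(w - 1)*(w^2 + 6*w + 9) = (w - 4)*(w - 1)*(w + 3)*(w + 3)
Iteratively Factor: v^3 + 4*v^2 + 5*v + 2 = (v + 1)*(v^2 + 3*v + 2) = (v + 1)^2*(v + 2)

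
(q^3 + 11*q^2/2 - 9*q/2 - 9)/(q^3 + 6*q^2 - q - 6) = (q - 3/2)/(q - 1)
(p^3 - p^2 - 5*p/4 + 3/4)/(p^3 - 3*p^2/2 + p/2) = (2*p^2 - p - 3)/(2*p*(p - 1))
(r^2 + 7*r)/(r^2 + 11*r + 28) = r/(r + 4)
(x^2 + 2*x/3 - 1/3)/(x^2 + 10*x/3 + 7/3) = (3*x - 1)/(3*x + 7)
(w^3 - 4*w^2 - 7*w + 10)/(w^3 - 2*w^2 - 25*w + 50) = (w^2 + w - 2)/(w^2 + 3*w - 10)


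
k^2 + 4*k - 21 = (k - 3)*(k + 7)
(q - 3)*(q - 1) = q^2 - 4*q + 3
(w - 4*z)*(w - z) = w^2 - 5*w*z + 4*z^2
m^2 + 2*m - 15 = (m - 3)*(m + 5)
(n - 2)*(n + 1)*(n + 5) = n^3 + 4*n^2 - 7*n - 10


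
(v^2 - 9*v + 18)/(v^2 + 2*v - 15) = (v - 6)/(v + 5)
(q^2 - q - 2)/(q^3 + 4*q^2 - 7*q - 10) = 1/(q + 5)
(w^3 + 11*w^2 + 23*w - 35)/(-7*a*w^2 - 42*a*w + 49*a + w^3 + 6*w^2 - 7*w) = (w + 5)/(-7*a + w)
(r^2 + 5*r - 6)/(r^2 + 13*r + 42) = (r - 1)/(r + 7)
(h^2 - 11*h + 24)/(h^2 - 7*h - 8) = (h - 3)/(h + 1)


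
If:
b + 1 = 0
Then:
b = -1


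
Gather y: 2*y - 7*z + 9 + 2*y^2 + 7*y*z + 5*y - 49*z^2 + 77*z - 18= 2*y^2 + y*(7*z + 7) - 49*z^2 + 70*z - 9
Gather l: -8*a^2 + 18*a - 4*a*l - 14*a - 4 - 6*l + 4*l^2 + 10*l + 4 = -8*a^2 + 4*a + 4*l^2 + l*(4 - 4*a)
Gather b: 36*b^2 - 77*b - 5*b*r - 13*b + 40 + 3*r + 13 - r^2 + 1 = 36*b^2 + b*(-5*r - 90) - r^2 + 3*r + 54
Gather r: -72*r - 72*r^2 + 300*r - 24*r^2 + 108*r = -96*r^2 + 336*r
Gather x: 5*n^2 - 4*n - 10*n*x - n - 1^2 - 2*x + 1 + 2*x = 5*n^2 - 10*n*x - 5*n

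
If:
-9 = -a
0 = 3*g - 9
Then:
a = 9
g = 3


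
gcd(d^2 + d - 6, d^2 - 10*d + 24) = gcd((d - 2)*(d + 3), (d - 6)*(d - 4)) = 1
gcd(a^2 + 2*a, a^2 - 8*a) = a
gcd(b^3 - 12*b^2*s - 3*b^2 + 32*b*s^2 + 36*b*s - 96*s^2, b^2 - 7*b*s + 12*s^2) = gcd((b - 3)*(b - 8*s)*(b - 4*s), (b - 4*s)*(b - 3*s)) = -b + 4*s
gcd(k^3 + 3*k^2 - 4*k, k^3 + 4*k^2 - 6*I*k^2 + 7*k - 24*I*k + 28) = k + 4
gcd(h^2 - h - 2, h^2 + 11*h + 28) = 1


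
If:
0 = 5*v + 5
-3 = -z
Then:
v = -1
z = 3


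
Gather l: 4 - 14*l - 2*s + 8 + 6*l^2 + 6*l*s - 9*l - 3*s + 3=6*l^2 + l*(6*s - 23) - 5*s + 15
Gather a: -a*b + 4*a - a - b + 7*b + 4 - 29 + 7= a*(3 - b) + 6*b - 18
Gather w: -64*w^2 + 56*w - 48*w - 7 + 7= -64*w^2 + 8*w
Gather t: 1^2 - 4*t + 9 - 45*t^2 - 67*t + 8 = -45*t^2 - 71*t + 18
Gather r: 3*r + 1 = 3*r + 1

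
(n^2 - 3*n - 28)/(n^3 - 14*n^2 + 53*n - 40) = (n^2 - 3*n - 28)/(n^3 - 14*n^2 + 53*n - 40)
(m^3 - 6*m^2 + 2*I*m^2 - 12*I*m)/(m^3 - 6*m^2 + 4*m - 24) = m/(m - 2*I)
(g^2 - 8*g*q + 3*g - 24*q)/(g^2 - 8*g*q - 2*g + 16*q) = (g + 3)/(g - 2)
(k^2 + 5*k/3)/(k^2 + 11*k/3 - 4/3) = k*(3*k + 5)/(3*k^2 + 11*k - 4)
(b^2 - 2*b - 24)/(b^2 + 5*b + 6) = (b^2 - 2*b - 24)/(b^2 + 5*b + 6)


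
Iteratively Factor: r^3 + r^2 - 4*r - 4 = (r + 1)*(r^2 - 4) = (r + 1)*(r + 2)*(r - 2)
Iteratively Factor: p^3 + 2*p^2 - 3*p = (p - 1)*(p^2 + 3*p) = p*(p - 1)*(p + 3)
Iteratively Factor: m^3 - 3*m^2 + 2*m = (m - 1)*(m^2 - 2*m) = (m - 2)*(m - 1)*(m)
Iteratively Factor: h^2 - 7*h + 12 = (h - 3)*(h - 4)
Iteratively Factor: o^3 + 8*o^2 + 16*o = (o + 4)*(o^2 + 4*o) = o*(o + 4)*(o + 4)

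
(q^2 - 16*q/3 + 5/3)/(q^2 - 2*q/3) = (3*q^2 - 16*q + 5)/(q*(3*q - 2))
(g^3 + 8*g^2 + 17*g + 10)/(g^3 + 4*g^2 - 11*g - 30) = (g + 1)/(g - 3)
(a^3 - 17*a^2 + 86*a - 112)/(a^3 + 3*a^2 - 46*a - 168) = (a^2 - 10*a + 16)/(a^2 + 10*a + 24)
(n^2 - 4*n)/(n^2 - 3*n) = (n - 4)/(n - 3)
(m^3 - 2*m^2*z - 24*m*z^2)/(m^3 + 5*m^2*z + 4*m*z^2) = (m - 6*z)/(m + z)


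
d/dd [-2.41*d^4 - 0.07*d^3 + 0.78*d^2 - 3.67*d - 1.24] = -9.64*d^3 - 0.21*d^2 + 1.56*d - 3.67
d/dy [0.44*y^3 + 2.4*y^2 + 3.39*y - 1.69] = 1.32*y^2 + 4.8*y + 3.39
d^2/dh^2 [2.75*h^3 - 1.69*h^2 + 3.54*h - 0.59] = 16.5*h - 3.38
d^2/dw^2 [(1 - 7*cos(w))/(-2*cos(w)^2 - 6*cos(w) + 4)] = (-63*(1 - cos(2*w))^2*cos(w) + 25*(1 - cos(2*w))^2 + 7*cos(w) + 38*cos(2*w) - 117*cos(3*w) + 14*cos(5*w) + 186)/(6*cos(w) + cos(2*w) - 3)^3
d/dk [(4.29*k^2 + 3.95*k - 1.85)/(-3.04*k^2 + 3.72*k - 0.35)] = (27.9668*k^2 - 14.251*k + 5.4995)/(9.2416*k^4 - 22.6176*k^3 + 15.9664*k^2 - 2.604*k + 0.1225)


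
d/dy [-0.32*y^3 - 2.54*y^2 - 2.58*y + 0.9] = -0.96*y^2 - 5.08*y - 2.58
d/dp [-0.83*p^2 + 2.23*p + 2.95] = 2.23 - 1.66*p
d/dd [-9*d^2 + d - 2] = 1 - 18*d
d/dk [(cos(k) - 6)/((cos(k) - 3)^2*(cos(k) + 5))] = (-13*cos(k) + cos(2*k) - 26)*sin(k)/((cos(k) - 3)^3*(cos(k) + 5)^2)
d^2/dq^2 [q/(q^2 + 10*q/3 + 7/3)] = 6*(4*q*(3*q + 5)^2 - (9*q + 10)*(3*q^2 + 10*q + 7))/(3*q^2 + 10*q + 7)^3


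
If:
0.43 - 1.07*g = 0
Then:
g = 0.40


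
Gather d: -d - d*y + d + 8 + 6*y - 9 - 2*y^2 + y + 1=-d*y - 2*y^2 + 7*y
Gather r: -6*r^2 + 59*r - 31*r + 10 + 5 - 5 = -6*r^2 + 28*r + 10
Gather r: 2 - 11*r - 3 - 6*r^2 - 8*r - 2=-6*r^2 - 19*r - 3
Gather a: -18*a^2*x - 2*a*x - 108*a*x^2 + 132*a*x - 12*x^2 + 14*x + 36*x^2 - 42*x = -18*a^2*x + a*(-108*x^2 + 130*x) + 24*x^2 - 28*x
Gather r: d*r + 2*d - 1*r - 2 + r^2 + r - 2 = d*r + 2*d + r^2 - 4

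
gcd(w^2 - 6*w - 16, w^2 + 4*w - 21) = 1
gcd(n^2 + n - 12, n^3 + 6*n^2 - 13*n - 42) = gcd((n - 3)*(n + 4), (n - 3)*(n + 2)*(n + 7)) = n - 3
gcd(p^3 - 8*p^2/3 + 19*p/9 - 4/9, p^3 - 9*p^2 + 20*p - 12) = p - 1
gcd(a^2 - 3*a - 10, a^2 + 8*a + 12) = a + 2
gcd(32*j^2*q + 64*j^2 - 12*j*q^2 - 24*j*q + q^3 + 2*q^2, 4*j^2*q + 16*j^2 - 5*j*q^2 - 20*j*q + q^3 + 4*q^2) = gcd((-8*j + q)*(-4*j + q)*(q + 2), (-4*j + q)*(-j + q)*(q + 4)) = -4*j + q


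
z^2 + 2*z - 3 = (z - 1)*(z + 3)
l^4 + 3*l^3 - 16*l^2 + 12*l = l*(l - 2)*(l - 1)*(l + 6)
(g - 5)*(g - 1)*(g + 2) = g^3 - 4*g^2 - 7*g + 10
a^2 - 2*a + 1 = (a - 1)^2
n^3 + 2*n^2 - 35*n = n*(n - 5)*(n + 7)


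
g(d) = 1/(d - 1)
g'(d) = -1/(d - 1)^2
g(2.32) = 0.76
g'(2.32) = -0.57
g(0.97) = -33.33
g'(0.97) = -1111.11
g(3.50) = 0.40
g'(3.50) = -0.16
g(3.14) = 0.47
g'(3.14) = -0.22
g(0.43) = -1.75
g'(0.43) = -3.08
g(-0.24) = -0.81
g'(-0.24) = -0.65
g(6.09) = 0.20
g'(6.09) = -0.04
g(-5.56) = -0.15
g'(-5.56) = -0.02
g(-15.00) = -0.06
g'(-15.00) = 0.00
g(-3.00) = -0.25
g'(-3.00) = -0.06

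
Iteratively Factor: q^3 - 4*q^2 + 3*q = (q)*(q^2 - 4*q + 3) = q*(q - 3)*(q - 1)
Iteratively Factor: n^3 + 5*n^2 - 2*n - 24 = (n - 2)*(n^2 + 7*n + 12) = (n - 2)*(n + 3)*(n + 4)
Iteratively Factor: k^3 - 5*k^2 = (k)*(k^2 - 5*k) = k^2*(k - 5)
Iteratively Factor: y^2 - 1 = (y - 1)*(y + 1)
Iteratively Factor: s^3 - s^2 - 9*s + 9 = (s - 1)*(s^2 - 9) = (s - 1)*(s + 3)*(s - 3)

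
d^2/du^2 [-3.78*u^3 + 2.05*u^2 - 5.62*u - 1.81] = 4.1 - 22.68*u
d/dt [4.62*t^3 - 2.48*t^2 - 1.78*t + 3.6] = 13.86*t^2 - 4.96*t - 1.78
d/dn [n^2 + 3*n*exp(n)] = 3*n*exp(n) + 2*n + 3*exp(n)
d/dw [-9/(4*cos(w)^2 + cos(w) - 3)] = -9*(8*cos(w) + 1)*sin(w)/(4*cos(w)^2 + cos(w) - 3)^2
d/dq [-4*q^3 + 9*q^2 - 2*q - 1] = -12*q^2 + 18*q - 2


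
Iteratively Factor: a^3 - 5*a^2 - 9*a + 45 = (a - 3)*(a^2 - 2*a - 15) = (a - 5)*(a - 3)*(a + 3)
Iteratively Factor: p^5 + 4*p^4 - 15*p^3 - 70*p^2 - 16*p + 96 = (p - 4)*(p^4 + 8*p^3 + 17*p^2 - 2*p - 24) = (p - 4)*(p + 3)*(p^3 + 5*p^2 + 2*p - 8) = (p - 4)*(p - 1)*(p + 3)*(p^2 + 6*p + 8) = (p - 4)*(p - 1)*(p + 2)*(p + 3)*(p + 4)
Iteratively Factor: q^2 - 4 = (q + 2)*(q - 2)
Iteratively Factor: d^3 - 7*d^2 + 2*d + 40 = (d - 4)*(d^2 - 3*d - 10) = (d - 4)*(d + 2)*(d - 5)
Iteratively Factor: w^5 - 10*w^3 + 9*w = (w - 1)*(w^4 + w^3 - 9*w^2 - 9*w) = (w - 1)*(w + 1)*(w^3 - 9*w) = (w - 3)*(w - 1)*(w + 1)*(w^2 + 3*w) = w*(w - 3)*(w - 1)*(w + 1)*(w + 3)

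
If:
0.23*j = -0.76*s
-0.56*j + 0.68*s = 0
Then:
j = 0.00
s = 0.00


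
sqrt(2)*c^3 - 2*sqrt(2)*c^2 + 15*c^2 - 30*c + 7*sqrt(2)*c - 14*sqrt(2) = (c - 2)*(c + 7*sqrt(2))*(sqrt(2)*c + 1)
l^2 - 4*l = l*(l - 4)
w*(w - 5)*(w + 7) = w^3 + 2*w^2 - 35*w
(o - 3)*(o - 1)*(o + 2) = o^3 - 2*o^2 - 5*o + 6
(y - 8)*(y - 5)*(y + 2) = y^3 - 11*y^2 + 14*y + 80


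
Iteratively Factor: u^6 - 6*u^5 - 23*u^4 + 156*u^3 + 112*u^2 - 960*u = (u - 4)*(u^5 - 2*u^4 - 31*u^3 + 32*u^2 + 240*u) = (u - 5)*(u - 4)*(u^4 + 3*u^3 - 16*u^2 - 48*u) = (u - 5)*(u - 4)^2*(u^3 + 7*u^2 + 12*u) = (u - 5)*(u - 4)^2*(u + 3)*(u^2 + 4*u) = (u - 5)*(u - 4)^2*(u + 3)*(u + 4)*(u)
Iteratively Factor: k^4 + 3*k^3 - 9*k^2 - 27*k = (k + 3)*(k^3 - 9*k) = k*(k + 3)*(k^2 - 9) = k*(k + 3)^2*(k - 3)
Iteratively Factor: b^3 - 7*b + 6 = (b - 1)*(b^2 + b - 6) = (b - 1)*(b + 3)*(b - 2)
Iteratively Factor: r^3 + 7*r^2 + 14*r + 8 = (r + 4)*(r^2 + 3*r + 2) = (r + 1)*(r + 4)*(r + 2)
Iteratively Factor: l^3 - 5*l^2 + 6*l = (l - 2)*(l^2 - 3*l) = (l - 3)*(l - 2)*(l)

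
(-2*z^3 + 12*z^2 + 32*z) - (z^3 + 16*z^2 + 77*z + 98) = -3*z^3 - 4*z^2 - 45*z - 98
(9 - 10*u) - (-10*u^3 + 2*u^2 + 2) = 10*u^3 - 2*u^2 - 10*u + 7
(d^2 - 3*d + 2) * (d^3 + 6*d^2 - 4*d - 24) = d^5 + 3*d^4 - 20*d^3 + 64*d - 48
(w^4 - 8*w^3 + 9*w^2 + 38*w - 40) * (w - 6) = w^5 - 14*w^4 + 57*w^3 - 16*w^2 - 268*w + 240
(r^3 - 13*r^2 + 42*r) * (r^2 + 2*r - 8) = r^5 - 11*r^4 + 8*r^3 + 188*r^2 - 336*r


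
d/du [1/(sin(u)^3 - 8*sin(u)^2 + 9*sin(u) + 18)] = (-3*sin(u)^2 + 16*sin(u) - 9)*cos(u)/(sin(u)^3 - 8*sin(u)^2 + 9*sin(u) + 18)^2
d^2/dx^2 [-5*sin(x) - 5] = 5*sin(x)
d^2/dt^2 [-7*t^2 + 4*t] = -14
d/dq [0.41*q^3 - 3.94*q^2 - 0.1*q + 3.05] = 1.23*q^2 - 7.88*q - 0.1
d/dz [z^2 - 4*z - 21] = 2*z - 4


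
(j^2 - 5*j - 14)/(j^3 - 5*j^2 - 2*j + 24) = (j - 7)/(j^2 - 7*j + 12)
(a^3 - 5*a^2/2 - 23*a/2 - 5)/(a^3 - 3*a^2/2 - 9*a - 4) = (a - 5)/(a - 4)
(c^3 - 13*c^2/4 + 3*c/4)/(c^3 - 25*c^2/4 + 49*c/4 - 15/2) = c*(4*c - 1)/(4*c^2 - 13*c + 10)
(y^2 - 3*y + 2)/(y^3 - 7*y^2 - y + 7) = (y - 2)/(y^2 - 6*y - 7)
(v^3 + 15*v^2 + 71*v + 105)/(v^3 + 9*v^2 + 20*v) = (v^2 + 10*v + 21)/(v*(v + 4))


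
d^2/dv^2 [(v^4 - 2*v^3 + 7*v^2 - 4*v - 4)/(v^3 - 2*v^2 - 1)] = 2*(7*v^6 - 9*v^5 - 6*v^4 + 101*v^3 - 108*v^2 + 6*v + 15)/(v^9 - 6*v^8 + 12*v^7 - 11*v^6 + 12*v^5 - 12*v^4 + 3*v^3 - 6*v^2 - 1)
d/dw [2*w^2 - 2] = 4*w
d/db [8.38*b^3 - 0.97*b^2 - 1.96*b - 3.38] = 25.14*b^2 - 1.94*b - 1.96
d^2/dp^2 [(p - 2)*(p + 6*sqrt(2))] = 2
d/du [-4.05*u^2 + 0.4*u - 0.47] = 0.4 - 8.1*u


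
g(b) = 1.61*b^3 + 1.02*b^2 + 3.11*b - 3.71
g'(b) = 4.83*b^2 + 2.04*b + 3.11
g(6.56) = 515.09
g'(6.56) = 224.34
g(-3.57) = -75.07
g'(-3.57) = 57.39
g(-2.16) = -21.89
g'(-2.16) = 21.24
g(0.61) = -1.07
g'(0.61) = 6.15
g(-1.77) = -14.95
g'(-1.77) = 14.63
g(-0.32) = -4.65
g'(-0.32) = 2.95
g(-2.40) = -27.56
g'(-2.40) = 26.03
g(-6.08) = -346.77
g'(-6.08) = 169.25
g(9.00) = 1280.59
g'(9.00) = 412.70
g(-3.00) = -47.33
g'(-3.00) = 40.46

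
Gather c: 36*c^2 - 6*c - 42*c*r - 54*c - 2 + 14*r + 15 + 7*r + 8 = 36*c^2 + c*(-42*r - 60) + 21*r + 21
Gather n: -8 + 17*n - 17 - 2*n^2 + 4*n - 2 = -2*n^2 + 21*n - 27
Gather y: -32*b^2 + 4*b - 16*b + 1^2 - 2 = -32*b^2 - 12*b - 1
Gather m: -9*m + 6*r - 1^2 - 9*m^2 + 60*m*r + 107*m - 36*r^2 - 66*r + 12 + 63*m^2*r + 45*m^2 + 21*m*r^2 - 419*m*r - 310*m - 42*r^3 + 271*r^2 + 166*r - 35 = m^2*(63*r + 36) + m*(21*r^2 - 359*r - 212) - 42*r^3 + 235*r^2 + 106*r - 24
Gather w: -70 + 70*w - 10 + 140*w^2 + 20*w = 140*w^2 + 90*w - 80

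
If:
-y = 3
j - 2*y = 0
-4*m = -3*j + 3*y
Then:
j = -6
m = -9/4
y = -3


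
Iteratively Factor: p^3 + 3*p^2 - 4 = (p - 1)*(p^2 + 4*p + 4) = (p - 1)*(p + 2)*(p + 2)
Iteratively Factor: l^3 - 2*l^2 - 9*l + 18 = (l - 2)*(l^2 - 9) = (l - 3)*(l - 2)*(l + 3)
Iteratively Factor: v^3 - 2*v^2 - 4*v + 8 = (v - 2)*(v^2 - 4) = (v - 2)^2*(v + 2)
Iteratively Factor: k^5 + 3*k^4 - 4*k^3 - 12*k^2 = (k - 2)*(k^4 + 5*k^3 + 6*k^2) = (k - 2)*(k + 3)*(k^3 + 2*k^2) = k*(k - 2)*(k + 3)*(k^2 + 2*k) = k^2*(k - 2)*(k + 3)*(k + 2)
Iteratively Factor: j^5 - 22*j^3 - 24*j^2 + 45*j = (j - 5)*(j^4 + 5*j^3 + 3*j^2 - 9*j) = (j - 5)*(j + 3)*(j^3 + 2*j^2 - 3*j) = (j - 5)*(j + 3)^2*(j^2 - j) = (j - 5)*(j - 1)*(j + 3)^2*(j)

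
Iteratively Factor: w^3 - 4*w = (w)*(w^2 - 4) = w*(w + 2)*(w - 2)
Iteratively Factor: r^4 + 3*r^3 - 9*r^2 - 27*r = (r + 3)*(r^3 - 9*r) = (r + 3)^2*(r^2 - 3*r) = (r - 3)*(r + 3)^2*(r)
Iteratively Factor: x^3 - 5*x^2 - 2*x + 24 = (x - 4)*(x^2 - x - 6) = (x - 4)*(x - 3)*(x + 2)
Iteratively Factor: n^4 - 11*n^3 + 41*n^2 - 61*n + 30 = (n - 1)*(n^3 - 10*n^2 + 31*n - 30) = (n - 2)*(n - 1)*(n^2 - 8*n + 15) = (n - 3)*(n - 2)*(n - 1)*(n - 5)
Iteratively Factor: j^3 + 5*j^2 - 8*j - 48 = (j - 3)*(j^2 + 8*j + 16) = (j - 3)*(j + 4)*(j + 4)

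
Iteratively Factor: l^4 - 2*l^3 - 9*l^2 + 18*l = (l - 2)*(l^3 - 9*l) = (l - 3)*(l - 2)*(l^2 + 3*l) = l*(l - 3)*(l - 2)*(l + 3)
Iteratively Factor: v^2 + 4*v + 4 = (v + 2)*(v + 2)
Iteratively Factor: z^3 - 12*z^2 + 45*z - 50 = (z - 5)*(z^2 - 7*z + 10) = (z - 5)*(z - 2)*(z - 5)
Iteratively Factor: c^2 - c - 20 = (c - 5)*(c + 4)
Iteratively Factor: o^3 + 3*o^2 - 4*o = (o)*(o^2 + 3*o - 4) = o*(o - 1)*(o + 4)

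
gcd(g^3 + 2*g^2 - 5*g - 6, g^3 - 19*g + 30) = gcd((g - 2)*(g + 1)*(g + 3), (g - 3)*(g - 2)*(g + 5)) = g - 2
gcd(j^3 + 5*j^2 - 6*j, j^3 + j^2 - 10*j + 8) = j - 1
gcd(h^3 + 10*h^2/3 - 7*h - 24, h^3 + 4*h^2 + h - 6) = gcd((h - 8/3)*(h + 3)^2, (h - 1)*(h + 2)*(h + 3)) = h + 3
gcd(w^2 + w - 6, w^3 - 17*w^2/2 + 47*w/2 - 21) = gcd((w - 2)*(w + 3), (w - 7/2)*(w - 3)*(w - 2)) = w - 2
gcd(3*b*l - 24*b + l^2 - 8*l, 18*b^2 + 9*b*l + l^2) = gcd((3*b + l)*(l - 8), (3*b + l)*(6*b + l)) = 3*b + l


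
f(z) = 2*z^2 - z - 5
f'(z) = 4*z - 1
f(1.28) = -3.00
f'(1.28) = 4.12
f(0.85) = -4.40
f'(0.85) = 2.40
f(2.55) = 5.46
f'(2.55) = 9.20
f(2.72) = 7.08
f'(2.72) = 9.88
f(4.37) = 28.82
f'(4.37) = 16.48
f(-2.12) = 6.11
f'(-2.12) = -9.48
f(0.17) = -5.11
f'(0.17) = -0.32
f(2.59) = 5.83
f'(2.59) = 9.36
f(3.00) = 10.00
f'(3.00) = 11.00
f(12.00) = 271.00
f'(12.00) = 47.00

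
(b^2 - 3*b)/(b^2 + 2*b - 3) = b*(b - 3)/(b^2 + 2*b - 3)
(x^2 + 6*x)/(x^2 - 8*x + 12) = x*(x + 6)/(x^2 - 8*x + 12)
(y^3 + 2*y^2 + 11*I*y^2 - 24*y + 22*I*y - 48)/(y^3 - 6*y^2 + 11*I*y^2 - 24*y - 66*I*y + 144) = (y + 2)/(y - 6)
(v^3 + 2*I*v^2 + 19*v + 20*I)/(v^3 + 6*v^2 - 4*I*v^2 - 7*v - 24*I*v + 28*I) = (v^2 + 6*I*v - 5)/(v^2 + 6*v - 7)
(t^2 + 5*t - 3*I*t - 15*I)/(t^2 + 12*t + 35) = (t - 3*I)/(t + 7)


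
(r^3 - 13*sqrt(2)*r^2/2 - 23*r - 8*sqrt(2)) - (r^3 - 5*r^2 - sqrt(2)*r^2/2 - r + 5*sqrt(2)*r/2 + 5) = -6*sqrt(2)*r^2 + 5*r^2 - 22*r - 5*sqrt(2)*r/2 - 8*sqrt(2) - 5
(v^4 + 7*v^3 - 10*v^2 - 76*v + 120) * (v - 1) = v^5 + 6*v^4 - 17*v^3 - 66*v^2 + 196*v - 120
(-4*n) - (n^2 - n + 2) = -n^2 - 3*n - 2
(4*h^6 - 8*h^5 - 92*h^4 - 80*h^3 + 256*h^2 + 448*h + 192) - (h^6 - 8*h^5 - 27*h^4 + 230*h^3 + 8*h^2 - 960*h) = 3*h^6 - 65*h^4 - 310*h^3 + 248*h^2 + 1408*h + 192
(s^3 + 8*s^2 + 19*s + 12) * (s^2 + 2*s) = s^5 + 10*s^4 + 35*s^3 + 50*s^2 + 24*s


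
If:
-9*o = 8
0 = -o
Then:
No Solution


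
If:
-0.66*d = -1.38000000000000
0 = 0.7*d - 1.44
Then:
No Solution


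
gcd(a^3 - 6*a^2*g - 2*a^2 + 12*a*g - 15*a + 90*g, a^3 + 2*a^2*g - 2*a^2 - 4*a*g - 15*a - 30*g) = a^2 - 2*a - 15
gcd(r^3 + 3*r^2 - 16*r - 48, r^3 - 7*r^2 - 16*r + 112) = r^2 - 16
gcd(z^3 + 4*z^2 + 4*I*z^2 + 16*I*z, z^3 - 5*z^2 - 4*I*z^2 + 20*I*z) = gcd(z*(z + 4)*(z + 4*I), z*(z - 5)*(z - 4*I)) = z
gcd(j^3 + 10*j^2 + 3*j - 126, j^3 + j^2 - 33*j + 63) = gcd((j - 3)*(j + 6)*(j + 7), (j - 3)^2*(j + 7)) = j^2 + 4*j - 21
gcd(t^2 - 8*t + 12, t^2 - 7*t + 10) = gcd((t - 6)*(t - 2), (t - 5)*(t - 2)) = t - 2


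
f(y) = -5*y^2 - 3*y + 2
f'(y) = -10*y - 3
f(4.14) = -96.12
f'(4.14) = -44.40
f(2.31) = -31.61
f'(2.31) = -26.10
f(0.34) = 0.40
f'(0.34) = -6.40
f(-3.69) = -55.01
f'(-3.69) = 33.90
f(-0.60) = 2.00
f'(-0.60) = 3.00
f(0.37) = 0.21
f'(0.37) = -6.70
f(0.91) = -4.87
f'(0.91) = -12.10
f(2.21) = -29.05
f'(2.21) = -25.10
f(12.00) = -754.00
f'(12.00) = -123.00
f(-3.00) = -34.00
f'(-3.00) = 27.00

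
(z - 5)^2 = z^2 - 10*z + 25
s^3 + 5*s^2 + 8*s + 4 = (s + 1)*(s + 2)^2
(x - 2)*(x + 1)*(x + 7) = x^3 + 6*x^2 - 9*x - 14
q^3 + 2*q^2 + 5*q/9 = q*(q + 1/3)*(q + 5/3)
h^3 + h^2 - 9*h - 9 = (h - 3)*(h + 1)*(h + 3)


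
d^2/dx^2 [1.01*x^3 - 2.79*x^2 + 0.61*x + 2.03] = 6.06*x - 5.58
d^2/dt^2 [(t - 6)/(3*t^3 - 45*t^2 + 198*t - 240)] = 2*(3*(t - 6)*(t^2 - 10*t + 22)^2 + (-t^2 + 10*t - (t - 6)*(t - 5) - 22)*(t^3 - 15*t^2 + 66*t - 80))/(t^3 - 15*t^2 + 66*t - 80)^3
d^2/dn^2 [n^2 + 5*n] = 2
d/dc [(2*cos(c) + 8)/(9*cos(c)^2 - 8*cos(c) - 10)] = 2*(9*cos(c)^2 + 72*cos(c) - 22)*sin(c)/(9*sin(c)^2 + 8*cos(c) + 1)^2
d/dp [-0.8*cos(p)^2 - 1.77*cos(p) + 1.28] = (1.6*cos(p) + 1.77)*sin(p)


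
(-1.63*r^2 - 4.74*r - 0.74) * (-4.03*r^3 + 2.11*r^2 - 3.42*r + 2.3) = 6.5689*r^5 + 15.6629*r^4 - 1.4446*r^3 + 10.9004*r^2 - 8.3712*r - 1.702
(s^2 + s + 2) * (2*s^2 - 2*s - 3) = 2*s^4 - s^2 - 7*s - 6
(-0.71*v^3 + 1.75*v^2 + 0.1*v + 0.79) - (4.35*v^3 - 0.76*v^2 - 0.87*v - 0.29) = -5.06*v^3 + 2.51*v^2 + 0.97*v + 1.08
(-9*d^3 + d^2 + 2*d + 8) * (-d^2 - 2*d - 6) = 9*d^5 + 17*d^4 + 50*d^3 - 18*d^2 - 28*d - 48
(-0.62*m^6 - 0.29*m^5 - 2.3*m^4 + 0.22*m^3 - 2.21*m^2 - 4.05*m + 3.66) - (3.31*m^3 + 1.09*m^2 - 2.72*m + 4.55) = -0.62*m^6 - 0.29*m^5 - 2.3*m^4 - 3.09*m^3 - 3.3*m^2 - 1.33*m - 0.89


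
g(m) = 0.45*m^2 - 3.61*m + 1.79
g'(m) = 0.9*m - 3.61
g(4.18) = -5.44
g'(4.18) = 0.15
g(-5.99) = 39.56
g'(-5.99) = -9.00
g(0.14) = 1.29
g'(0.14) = -3.48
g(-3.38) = 19.13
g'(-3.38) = -6.65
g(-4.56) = 27.61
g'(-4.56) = -7.71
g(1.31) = -2.17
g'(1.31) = -2.43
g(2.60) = -4.55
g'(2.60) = -1.27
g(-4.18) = 24.74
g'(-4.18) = -7.37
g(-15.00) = 157.19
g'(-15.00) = -17.11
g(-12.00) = 109.91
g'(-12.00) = -14.41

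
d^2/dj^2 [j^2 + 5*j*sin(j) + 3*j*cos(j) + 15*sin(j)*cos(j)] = -5*j*sin(j) - 3*j*cos(j) - 6*sin(j) - 30*sin(2*j) + 10*cos(j) + 2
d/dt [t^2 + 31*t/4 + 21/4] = 2*t + 31/4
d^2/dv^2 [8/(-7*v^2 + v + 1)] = 16*(-49*v^2 + 7*v + (14*v - 1)^2 + 7)/(-7*v^2 + v + 1)^3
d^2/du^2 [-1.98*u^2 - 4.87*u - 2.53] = -3.96000000000000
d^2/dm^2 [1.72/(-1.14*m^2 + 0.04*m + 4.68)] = (-4.470624*m^2 + 0.156864*m + 1.72*(2.28*m - 0.04)*(4.56*m - 0.08) + 18.353088)/(-1.14*m^2 + 0.04*m + 4.68)^3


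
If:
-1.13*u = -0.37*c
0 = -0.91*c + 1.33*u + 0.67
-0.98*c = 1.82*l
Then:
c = 1.41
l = -0.76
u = 0.46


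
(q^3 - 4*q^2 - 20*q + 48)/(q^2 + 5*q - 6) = (q^3 - 4*q^2 - 20*q + 48)/(q^2 + 5*q - 6)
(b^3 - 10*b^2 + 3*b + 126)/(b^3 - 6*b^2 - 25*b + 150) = (b^2 - 4*b - 21)/(b^2 - 25)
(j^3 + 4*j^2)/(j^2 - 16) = j^2/(j - 4)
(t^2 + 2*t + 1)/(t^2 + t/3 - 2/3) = 3*(t + 1)/(3*t - 2)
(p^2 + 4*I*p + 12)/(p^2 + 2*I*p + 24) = (p - 2*I)/(p - 4*I)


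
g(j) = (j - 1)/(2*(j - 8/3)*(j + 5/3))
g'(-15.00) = 0.00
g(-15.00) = -0.03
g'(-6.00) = -0.02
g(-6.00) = -0.09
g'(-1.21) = -1.49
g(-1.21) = 0.62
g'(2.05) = -0.53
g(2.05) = -0.23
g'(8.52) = -0.01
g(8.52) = 0.06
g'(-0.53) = -0.26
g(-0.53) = 0.21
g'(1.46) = -0.16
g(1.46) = -0.06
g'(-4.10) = -0.06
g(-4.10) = -0.15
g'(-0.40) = -0.21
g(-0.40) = 0.18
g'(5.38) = -0.03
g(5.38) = 0.11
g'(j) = -(j - 1)/(2*(j - 8/3)*(j + 5/3)^2) + 1/(2*(j - 8/3)*(j + 5/3)) - (j - 1)/(2*(j - 8/3)^2*(j + 5/3)) = 9*(-9*j^2 + 18*j - 49)/(2*(81*j^4 - 162*j^3 - 639*j^2 + 720*j + 1600))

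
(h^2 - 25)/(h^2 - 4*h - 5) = (h + 5)/(h + 1)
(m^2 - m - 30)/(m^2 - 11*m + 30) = (m + 5)/(m - 5)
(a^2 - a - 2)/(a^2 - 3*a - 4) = (a - 2)/(a - 4)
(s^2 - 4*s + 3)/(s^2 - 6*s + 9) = (s - 1)/(s - 3)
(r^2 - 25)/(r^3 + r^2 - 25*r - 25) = 1/(r + 1)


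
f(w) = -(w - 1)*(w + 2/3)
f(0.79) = 0.31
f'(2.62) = -4.91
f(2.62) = -5.32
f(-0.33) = 0.45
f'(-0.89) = 2.11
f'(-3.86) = 8.05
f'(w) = 1/3 - 2*w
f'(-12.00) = 24.33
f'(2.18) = -4.03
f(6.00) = -33.33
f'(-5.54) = 11.41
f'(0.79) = -1.25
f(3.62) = -11.23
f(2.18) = -3.36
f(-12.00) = -147.33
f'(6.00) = -11.67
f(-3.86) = -15.52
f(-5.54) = -31.87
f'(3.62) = -6.91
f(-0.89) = -0.42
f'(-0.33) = 0.99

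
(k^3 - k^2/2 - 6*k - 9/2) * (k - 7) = k^4 - 15*k^3/2 - 5*k^2/2 + 75*k/2 + 63/2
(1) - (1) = 0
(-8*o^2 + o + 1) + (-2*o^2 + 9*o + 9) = -10*o^2 + 10*o + 10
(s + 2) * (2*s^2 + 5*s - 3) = 2*s^3 + 9*s^2 + 7*s - 6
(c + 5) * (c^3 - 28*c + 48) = c^4 + 5*c^3 - 28*c^2 - 92*c + 240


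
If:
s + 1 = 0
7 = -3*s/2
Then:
No Solution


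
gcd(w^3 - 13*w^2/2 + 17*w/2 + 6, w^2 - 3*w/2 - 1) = w + 1/2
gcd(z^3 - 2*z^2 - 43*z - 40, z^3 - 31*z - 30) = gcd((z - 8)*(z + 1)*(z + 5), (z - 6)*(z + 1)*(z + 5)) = z^2 + 6*z + 5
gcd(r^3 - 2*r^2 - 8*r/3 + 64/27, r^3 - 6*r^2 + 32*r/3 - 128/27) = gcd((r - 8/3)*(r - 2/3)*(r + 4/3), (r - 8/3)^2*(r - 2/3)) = r^2 - 10*r/3 + 16/9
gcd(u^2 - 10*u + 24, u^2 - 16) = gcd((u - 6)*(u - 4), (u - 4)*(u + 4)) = u - 4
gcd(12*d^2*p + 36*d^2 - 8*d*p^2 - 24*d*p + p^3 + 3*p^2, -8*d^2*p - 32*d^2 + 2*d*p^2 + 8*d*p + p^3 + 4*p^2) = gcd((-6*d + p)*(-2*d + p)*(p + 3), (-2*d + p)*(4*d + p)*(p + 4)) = -2*d + p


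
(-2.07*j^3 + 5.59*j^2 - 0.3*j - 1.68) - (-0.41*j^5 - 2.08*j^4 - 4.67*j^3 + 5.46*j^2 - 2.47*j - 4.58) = 0.41*j^5 + 2.08*j^4 + 2.6*j^3 + 0.13*j^2 + 2.17*j + 2.9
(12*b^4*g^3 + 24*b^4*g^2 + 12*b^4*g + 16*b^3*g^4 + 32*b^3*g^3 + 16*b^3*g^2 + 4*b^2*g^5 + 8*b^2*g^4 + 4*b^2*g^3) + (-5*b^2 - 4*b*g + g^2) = 12*b^4*g^3 + 24*b^4*g^2 + 12*b^4*g + 16*b^3*g^4 + 32*b^3*g^3 + 16*b^3*g^2 + 4*b^2*g^5 + 8*b^2*g^4 + 4*b^2*g^3 - 5*b^2 - 4*b*g + g^2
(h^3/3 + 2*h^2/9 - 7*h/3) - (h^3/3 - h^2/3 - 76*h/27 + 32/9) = 5*h^2/9 + 13*h/27 - 32/9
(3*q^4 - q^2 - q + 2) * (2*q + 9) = 6*q^5 + 27*q^4 - 2*q^3 - 11*q^2 - 5*q + 18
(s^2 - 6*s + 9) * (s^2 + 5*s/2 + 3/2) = s^4 - 7*s^3/2 - 9*s^2/2 + 27*s/2 + 27/2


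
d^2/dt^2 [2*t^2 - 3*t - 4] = 4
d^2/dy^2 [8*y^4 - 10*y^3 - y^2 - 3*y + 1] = 96*y^2 - 60*y - 2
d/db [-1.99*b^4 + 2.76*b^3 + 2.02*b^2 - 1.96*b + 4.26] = -7.96*b^3 + 8.28*b^2 + 4.04*b - 1.96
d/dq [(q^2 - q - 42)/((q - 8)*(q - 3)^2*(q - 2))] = (-2*q^4 + 13*q^3 + 175*q^2 - 1592*q + 2652)/(q^7 - 29*q^6 + 339*q^5 - 2075*q^4 + 7240*q^3 - 14508*q^2 + 15552*q - 6912)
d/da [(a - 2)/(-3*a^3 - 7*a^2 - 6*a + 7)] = (-3*a^3 - 7*a^2 - 6*a + (a - 2)*(9*a^2 + 14*a + 6) + 7)/(3*a^3 + 7*a^2 + 6*a - 7)^2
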